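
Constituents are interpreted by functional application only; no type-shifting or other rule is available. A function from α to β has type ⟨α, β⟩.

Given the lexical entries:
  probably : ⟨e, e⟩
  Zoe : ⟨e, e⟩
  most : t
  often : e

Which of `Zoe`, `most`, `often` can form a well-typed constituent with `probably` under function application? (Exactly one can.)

often

Zoe : ⟨e, e⟩ — probably needs e; Zoe needs e; neither fits.
most : t — probably needs e; most needs nothing (atomic); neither fits.
often — combines: probably : ⟨e, e⟩ takes often : e as argument, giving e.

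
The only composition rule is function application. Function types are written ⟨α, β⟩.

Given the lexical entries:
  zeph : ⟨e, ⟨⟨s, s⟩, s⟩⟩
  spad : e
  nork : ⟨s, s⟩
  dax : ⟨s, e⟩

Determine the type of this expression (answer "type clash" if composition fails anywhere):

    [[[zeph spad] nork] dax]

e

[zeph spad]: zeph is ⟨e, ⟨⟨s, s⟩, s⟩⟩, spad is e; result ⟨⟨s, s⟩, s⟩.
[[zeph spad] nork]: [zeph spad] is ⟨⟨s, s⟩, s⟩, nork is ⟨s, s⟩; result s.
[[[zeph spad] nork] dax]: dax is ⟨s, e⟩, [[zeph spad] nork] is s; result e.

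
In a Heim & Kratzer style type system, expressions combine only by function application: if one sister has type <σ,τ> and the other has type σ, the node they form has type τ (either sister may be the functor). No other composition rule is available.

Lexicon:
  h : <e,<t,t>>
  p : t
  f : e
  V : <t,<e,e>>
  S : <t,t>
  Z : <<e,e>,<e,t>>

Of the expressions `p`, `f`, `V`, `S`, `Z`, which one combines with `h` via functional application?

f

p : t — h needs e; p needs nothing (atomic); neither fits.
f — combines: h : <e,<t,t>> takes f : e as argument, giving <t,t>.
V : <t,<e,e>> — h needs e; V needs t; neither fits.
S : <t,t> — h needs e; S needs t; neither fits.
Z : <<e,e>,<e,t>> — h needs e; Z needs <e,e>; neither fits.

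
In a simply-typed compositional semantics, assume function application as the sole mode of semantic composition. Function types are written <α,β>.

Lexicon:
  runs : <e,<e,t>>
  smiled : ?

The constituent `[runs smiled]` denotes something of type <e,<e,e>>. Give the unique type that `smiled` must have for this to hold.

[runs smiled] must have type <e,<e,e>>. The sister runs has type <e,<e,t>>; that is not a function onto <e,<e,e>>, so smiled must be the functor, of type <<e,<e,t>>,<e,<e,e>>>.

<<e,<e,t>>,<e,<e,e>>>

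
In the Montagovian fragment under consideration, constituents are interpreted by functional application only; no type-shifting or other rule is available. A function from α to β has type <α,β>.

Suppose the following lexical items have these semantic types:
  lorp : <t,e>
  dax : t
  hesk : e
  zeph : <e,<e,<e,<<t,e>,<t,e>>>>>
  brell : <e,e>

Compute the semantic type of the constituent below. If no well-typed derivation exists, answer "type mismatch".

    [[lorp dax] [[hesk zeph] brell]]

[lorp dax]: <t,e> applied to t yields e.
[hesk zeph]: <e,<e,<e,<<t,e>,<t,e>>>>> applied to e yields <e,<e,<<t,e>,<t,e>>>>.
At [[hesk zeph] brell]: neither <e,<e,<<t,e>,<t,e>>>> nor <e,e> can take the other as argument; the node is ill-typed.

type mismatch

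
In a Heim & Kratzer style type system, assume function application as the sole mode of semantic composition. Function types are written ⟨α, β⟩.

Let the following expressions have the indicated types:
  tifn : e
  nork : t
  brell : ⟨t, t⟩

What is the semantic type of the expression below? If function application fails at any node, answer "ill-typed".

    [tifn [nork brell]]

[nork brell]: functor brell : ⟨t, t⟩, argument nork : t; result t.
At [tifn [nork brell]]: neither e nor t can take the other as argument; the node is ill-typed.

ill-typed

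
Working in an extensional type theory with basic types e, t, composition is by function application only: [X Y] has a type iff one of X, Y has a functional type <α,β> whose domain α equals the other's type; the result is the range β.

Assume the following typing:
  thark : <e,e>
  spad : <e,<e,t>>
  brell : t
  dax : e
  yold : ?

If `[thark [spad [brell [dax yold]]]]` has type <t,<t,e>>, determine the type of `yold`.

For [thark [spad [brell [dax yold]]]] to have type <t,<t,e>> with thark of type <e,e>, [spad [brell [dax yold]]] must be the function: [spad [brell [dax yold]]] : <<e,e>,<t,<t,e>>>.
For [spad [brell [dax yold]]] to have type <<e,e>,<t,<t,e>>> with spad of type <e,<e,t>>, [brell [dax yold]] must be the function: [brell [dax yold]] : <<e,<e,t>>,<<e,e>,<t,<t,e>>>>.
For [brell [dax yold]] to have type <<e,<e,t>>,<<e,e>,<t,<t,e>>>> with brell of type t, [dax yold] must be the function: [dax yold] : <t,<<e,<e,t>>,<<e,e>,<t,<t,e>>>>>.
For [dax yold] to have type <t,<<e,<e,t>>,<<e,e>,<t,<t,e>>>>> with dax of type e, yold must be the function: yold : <e,<t,<<e,<e,t>>,<<e,e>,<t,<t,e>>>>>>.

<e,<t,<<e,<e,t>>,<<e,e>,<t,<t,e>>>>>>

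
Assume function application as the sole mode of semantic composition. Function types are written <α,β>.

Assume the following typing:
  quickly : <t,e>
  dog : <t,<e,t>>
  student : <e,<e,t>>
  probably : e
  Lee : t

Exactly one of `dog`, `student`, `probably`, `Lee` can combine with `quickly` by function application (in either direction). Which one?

Lee

dog : <t,<e,t>> — does not combine with quickly.
student : <e,<e,t>> — does not combine with quickly.
probably : e — does not combine with quickly.
Lee — combines: quickly : <t,e> takes Lee : t as argument, giving e.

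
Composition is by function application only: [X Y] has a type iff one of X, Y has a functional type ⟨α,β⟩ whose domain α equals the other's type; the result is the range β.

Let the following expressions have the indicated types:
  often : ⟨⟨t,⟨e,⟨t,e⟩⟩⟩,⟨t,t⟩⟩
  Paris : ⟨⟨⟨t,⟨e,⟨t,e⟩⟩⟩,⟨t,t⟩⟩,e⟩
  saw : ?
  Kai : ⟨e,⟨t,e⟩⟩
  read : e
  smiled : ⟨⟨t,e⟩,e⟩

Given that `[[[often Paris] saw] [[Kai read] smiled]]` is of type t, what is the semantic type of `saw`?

[[[often Paris] saw] [[Kai read] smiled]] is required to be t. [[Kai read] smiled] : e cannot yield t as functor, so [[often Paris] saw] : ⟨e,t⟩.
[[often Paris] saw] is required to be ⟨e,t⟩. [often Paris] : e cannot yield ⟨e,t⟩ as functor, so saw : ⟨e,⟨e,t⟩⟩.

⟨e,⟨e,t⟩⟩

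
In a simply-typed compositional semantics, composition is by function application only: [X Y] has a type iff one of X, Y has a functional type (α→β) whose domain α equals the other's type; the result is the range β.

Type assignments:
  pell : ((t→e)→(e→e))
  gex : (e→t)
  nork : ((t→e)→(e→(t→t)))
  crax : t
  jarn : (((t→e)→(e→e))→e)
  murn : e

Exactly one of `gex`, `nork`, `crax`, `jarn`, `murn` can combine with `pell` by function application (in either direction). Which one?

jarn

gex : (e→t) — no; pell wants (t→e), and gex wants e.
nork : ((t→e)→(e→(t→t))) — no; pell wants (t→e), and nork wants (t→e).
crax : t — no; pell wants (t→e), and crax wants nothing (atomic).
jarn — combines: jarn : (((t→e)→(e→e))→e) takes pell : ((t→e)→(e→e)) as argument, giving e.
murn : e — no; pell wants (t→e), and murn wants nothing (atomic).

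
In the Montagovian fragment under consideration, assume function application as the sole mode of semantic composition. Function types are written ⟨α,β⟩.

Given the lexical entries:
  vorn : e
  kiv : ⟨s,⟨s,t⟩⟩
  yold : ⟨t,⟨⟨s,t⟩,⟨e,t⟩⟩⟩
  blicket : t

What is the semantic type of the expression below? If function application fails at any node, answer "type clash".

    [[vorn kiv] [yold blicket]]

type clash

At [vorn kiv]: neither e nor ⟨s,⟨s,t⟩⟩ can take the other as argument; the node is ill-typed.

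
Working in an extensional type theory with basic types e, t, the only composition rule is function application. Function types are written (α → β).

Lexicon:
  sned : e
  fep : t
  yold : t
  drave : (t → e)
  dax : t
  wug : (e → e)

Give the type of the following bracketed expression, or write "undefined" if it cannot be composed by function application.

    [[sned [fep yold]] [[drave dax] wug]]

At [fep yold]: neither t nor t can take the other as argument; the node is ill-typed.

undefined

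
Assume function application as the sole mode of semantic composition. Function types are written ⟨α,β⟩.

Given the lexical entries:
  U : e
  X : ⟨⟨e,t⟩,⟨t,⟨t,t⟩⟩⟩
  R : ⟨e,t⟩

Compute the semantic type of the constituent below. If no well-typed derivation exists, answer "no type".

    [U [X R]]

no type

[X R]: ⟨⟨e,t⟩,⟨t,⟨t,t⟩⟩⟩ applied to ⟨e,t⟩ yields ⟨t,⟨t,t⟩⟩.
[U [X R]]: e and ⟨t,⟨t,t⟩⟩ cannot combine by function application — type clash.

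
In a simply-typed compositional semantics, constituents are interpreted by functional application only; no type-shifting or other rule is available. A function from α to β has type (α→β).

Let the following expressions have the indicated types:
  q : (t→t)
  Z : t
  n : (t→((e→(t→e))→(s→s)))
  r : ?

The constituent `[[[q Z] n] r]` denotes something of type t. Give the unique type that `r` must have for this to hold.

(((e→(t→e))→(s→s))→t)

[[[q Z] n] r] is required to be t. [[q Z] n] : ((e→(t→e))→(s→s)) cannot yield t as functor, so r : (((e→(t→e))→(s→s))→t).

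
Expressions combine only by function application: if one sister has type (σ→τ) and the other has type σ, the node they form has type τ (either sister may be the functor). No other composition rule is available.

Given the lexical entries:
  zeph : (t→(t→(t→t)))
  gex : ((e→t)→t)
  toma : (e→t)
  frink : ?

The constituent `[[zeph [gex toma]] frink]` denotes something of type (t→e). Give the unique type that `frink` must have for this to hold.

((t→(t→t))→(t→e))

At [[zeph [gex toma]] frink] (required: (t→e)): [zeph [gex toma]] is (t→(t→t)), which is not a function with range (t→e); hence frink is the functor — type ((t→(t→t))→(t→e)).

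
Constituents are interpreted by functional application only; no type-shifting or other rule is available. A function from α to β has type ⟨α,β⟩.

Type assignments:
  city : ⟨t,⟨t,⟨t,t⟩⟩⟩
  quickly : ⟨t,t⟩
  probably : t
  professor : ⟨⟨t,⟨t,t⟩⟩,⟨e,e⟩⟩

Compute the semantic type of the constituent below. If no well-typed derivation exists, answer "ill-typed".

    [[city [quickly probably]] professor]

[quickly probably] — quickly of type ⟨t,t⟩ combines with probably of type t: type t.
[city [quickly probably]] — city of type ⟨t,⟨t,⟨t,t⟩⟩⟩ combines with [quickly probably] of type t: type ⟨t,⟨t,t⟩⟩.
[[city [quickly probably]] professor] — professor of type ⟨⟨t,⟨t,t⟩⟩,⟨e,e⟩⟩ combines with [city [quickly probably]] of type ⟨t,⟨t,t⟩⟩: type ⟨e,e⟩.

⟨e,e⟩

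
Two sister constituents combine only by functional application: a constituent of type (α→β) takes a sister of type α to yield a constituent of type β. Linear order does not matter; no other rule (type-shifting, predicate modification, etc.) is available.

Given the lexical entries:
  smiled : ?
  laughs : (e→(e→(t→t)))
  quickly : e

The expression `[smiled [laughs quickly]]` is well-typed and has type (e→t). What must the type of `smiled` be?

[smiled [laughs quickly]] must have type (e→t). The sister [laughs quickly] has type (e→(t→t)); that is not a function onto (e→t), so smiled must be the functor, of type ((e→(t→t))→(e→t)).

((e→(t→t))→(e→t))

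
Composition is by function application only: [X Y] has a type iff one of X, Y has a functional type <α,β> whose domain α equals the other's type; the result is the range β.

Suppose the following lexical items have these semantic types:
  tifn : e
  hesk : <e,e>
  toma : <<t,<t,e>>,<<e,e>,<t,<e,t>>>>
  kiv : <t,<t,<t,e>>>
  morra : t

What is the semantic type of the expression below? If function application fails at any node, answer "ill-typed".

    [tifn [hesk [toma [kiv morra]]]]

ill-typed

[kiv morra]: <t,<t,<t,e>>> applied to t yields <t,<t,e>>.
[toma [kiv morra]]: <<t,<t,e>>,<<e,e>,<t,<e,t>>>> applied to <t,<t,e>> yields <<e,e>,<t,<e,t>>>.
[hesk [toma [kiv morra]]]: <<e,e>,<t,<e,t>>> applied to <e,e> yields <t,<e,t>>.
[tifn [hesk [toma [kiv morra]]]]: e with <t,<e,t>> — neither is a function whose domain matches the other; composition fails here.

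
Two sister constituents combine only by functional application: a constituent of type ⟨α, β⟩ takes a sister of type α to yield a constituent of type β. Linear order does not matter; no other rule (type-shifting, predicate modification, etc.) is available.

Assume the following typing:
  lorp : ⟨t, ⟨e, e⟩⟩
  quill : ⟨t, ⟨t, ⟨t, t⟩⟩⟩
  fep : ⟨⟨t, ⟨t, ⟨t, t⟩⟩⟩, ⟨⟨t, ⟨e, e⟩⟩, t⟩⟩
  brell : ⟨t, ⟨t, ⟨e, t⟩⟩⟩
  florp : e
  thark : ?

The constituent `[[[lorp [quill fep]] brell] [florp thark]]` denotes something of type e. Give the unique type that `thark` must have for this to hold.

⟨e, ⟨⟨t, ⟨e, t⟩⟩, e⟩⟩

[[[lorp [quill fep]] brell] [florp thark]] is required to be e. [[lorp [quill fep]] brell] : ⟨t, ⟨e, t⟩⟩ cannot yield e as functor, so [florp thark] : ⟨⟨t, ⟨e, t⟩⟩, e⟩.
[florp thark] is required to be ⟨⟨t, ⟨e, t⟩⟩, e⟩. florp : e cannot yield ⟨⟨t, ⟨e, t⟩⟩, e⟩ as functor, so thark : ⟨e, ⟨⟨t, ⟨e, t⟩⟩, e⟩⟩.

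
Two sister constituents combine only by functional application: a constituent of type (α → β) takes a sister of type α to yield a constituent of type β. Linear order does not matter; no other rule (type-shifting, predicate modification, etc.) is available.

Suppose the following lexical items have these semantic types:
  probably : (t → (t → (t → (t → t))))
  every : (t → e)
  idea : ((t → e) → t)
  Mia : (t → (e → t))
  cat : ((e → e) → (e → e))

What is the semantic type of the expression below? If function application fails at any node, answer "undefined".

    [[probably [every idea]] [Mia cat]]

undefined

[every idea]: ((t → e) → t) applied to (t → e) yields t.
[probably [every idea]]: (t → (t → (t → (t → t)))) applied to t yields (t → (t → (t → t))).
At [Mia cat]: neither (t → (e → t)) nor ((e → e) → (e → e)) can take the other as argument; the node is ill-typed.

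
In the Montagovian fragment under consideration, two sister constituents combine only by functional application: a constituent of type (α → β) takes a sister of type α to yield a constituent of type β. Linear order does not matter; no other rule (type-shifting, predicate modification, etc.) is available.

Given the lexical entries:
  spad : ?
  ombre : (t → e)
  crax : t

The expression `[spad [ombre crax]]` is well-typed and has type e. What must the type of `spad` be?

[spad [ombre crax]] is required to be e. [ombre crax] : e cannot yield e as functor, so spad : (e → e).

(e → e)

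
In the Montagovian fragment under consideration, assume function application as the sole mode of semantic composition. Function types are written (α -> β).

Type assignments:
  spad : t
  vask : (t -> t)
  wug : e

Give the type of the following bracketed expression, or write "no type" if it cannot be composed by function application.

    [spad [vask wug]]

no type

[vask wug]: (t -> t) with e — neither is a function whose domain matches the other; composition fails here.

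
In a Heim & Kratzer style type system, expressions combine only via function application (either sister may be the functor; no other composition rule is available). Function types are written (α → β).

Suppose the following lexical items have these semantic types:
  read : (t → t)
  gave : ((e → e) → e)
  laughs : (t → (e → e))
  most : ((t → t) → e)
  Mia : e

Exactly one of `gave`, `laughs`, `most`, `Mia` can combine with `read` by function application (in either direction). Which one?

most

gave : ((e → e) → e) — neither side's domain matches the other.
laughs : (t → (e → e)) — neither side's domain matches the other.
most — combines: most : ((t → t) → e) takes read : (t → t) as argument, giving e.
Mia : e — neither side's domain matches the other.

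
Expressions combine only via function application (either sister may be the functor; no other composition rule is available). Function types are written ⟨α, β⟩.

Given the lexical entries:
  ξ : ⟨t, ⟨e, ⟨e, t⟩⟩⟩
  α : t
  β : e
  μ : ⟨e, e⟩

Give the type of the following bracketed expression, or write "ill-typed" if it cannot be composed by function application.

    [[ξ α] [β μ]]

⟨e, t⟩

[ξ α] — ξ of type ⟨t, ⟨e, ⟨e, t⟩⟩⟩ combines with α of type t: type ⟨e, ⟨e, t⟩⟩.
[β μ] — μ of type ⟨e, e⟩ combines with β of type e: type e.
[[ξ α] [β μ]] — [ξ α] of type ⟨e, ⟨e, t⟩⟩ combines with [β μ] of type e: type ⟨e, t⟩.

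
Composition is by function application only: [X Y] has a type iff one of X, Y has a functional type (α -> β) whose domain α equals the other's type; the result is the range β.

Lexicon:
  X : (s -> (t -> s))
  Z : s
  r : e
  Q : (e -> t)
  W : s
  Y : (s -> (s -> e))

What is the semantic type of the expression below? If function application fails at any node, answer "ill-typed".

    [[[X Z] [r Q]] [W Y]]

e

[X Z]: X is (s -> (t -> s)), Z is s; result (t -> s).
[r Q]: Q is (e -> t), r is e; result t.
[[X Z] [r Q]]: [X Z] is (t -> s), [r Q] is t; result s.
[W Y]: Y is (s -> (s -> e)), W is s; result (s -> e).
[[[X Z] [r Q]] [W Y]]: [W Y] is (s -> e), [[X Z] [r Q]] is s; result e.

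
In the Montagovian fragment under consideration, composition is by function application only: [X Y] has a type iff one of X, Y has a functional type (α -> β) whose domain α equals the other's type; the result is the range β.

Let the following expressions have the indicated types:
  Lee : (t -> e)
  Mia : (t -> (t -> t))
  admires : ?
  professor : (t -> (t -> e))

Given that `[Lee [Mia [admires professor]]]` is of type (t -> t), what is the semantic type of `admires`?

((t -> (t -> e)) -> ((t -> (t -> t)) -> ((t -> e) -> (t -> t))))

[Lee [Mia [admires professor]]] must have type (t -> t). The sister Lee has type (t -> e); that is not a function onto (t -> t), so [Mia [admires professor]] must be the functor, of type ((t -> e) -> (t -> t)).
[Mia [admires professor]] must have type ((t -> e) -> (t -> t)). The sister Mia has type (t -> (t -> t)); that is not a function onto ((t -> e) -> (t -> t)), so [admires professor] must be the functor, of type ((t -> (t -> t)) -> ((t -> e) -> (t -> t))).
[admires professor] must have type ((t -> (t -> t)) -> ((t -> e) -> (t -> t))). The sister professor has type (t -> (t -> e)); that is not a function onto ((t -> (t -> t)) -> ((t -> e) -> (t -> t))), so admires must be the functor, of type ((t -> (t -> e)) -> ((t -> (t -> t)) -> ((t -> e) -> (t -> t)))).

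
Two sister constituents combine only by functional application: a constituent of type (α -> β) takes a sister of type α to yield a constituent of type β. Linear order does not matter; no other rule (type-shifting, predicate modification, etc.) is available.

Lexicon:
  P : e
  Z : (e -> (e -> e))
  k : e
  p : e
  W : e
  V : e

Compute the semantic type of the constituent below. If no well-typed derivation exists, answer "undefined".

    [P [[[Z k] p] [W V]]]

At [Z k], Z : (e -> (e -> e)) takes k : e, giving (e -> e).
At [[Z k] p], [Z k] : (e -> e) takes p : e, giving e.
At [W V]: neither e nor e can take the other as argument; the node is ill-typed.

undefined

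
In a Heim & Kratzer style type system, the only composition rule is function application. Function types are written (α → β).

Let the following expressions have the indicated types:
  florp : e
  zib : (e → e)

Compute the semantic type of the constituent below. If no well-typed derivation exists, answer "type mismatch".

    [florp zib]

e

[florp zib] — zib of type (e → e) combines with florp of type e: type e.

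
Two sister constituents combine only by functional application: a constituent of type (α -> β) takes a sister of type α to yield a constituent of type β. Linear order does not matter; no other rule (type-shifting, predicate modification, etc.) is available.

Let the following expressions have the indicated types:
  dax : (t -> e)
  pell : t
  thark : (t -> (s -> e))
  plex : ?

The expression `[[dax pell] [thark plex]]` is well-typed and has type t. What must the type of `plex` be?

((t -> (s -> e)) -> (e -> t))

At [[dax pell] [thark plex]] (required: t): [dax pell] is e, which is not a function with range t; hence [thark plex] is the functor — type (e -> t).
At [thark plex] (required: (e -> t)): thark is (t -> (s -> e)), which is not a function with range (e -> t); hence plex is the functor — type ((t -> (s -> e)) -> (e -> t)).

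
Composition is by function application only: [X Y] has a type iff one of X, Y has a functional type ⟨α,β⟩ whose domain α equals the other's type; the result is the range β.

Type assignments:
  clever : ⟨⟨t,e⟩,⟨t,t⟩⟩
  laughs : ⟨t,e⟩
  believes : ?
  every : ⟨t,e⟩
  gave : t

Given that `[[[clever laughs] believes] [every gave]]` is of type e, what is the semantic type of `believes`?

For [[[clever laughs] believes] [every gave]] to have type e with [every gave] of type e, [[clever laughs] believes] must be the function: [[clever laughs] believes] : ⟨e,e⟩.
For [[clever laughs] believes] to have type ⟨e,e⟩ with [clever laughs] of type ⟨t,t⟩, believes must be the function: believes : ⟨⟨t,t⟩,⟨e,e⟩⟩.

⟨⟨t,t⟩,⟨e,e⟩⟩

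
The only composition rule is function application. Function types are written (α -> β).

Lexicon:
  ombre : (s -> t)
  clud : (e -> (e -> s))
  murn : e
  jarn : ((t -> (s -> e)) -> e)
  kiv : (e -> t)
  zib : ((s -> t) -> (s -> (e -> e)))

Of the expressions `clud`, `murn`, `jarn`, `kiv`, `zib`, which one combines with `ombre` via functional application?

zib

clud : (e -> (e -> s)) — no; ombre wants s, and clud wants e.
murn : e — no; ombre wants s, and murn wants nothing (atomic).
jarn : ((t -> (s -> e)) -> e) — no; ombre wants s, and jarn wants (t -> (s -> e)).
kiv : (e -> t) — no; ombre wants s, and kiv wants e.
zib — combines: zib : ((s -> t) -> (s -> (e -> e))) takes ombre : (s -> t) as argument, giving (s -> (e -> e)).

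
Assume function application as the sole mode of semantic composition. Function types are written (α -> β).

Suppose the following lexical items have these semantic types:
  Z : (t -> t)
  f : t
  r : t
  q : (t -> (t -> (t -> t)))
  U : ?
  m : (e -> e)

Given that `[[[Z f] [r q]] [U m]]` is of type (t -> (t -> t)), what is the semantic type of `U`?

((e -> e) -> ((t -> t) -> (t -> (t -> t))))

[[[Z f] [r q]] [U m]] is required to be (t -> (t -> t)). [[Z f] [r q]] : (t -> t) cannot yield (t -> (t -> t)) as functor, so [U m] : ((t -> t) -> (t -> (t -> t))).
[U m] is required to be ((t -> t) -> (t -> (t -> t))). m : (e -> e) cannot yield ((t -> t) -> (t -> (t -> t))) as functor, so U : ((e -> e) -> ((t -> t) -> (t -> (t -> t)))).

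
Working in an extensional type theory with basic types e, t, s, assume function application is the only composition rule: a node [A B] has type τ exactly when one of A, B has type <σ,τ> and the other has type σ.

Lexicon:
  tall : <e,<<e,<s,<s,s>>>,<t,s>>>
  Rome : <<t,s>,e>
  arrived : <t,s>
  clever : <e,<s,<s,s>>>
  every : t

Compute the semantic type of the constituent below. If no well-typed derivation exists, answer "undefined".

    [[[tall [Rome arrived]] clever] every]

s

[Rome arrived]: functor Rome : <<t,s>,e>, argument arrived : <t,s>; result e.
[tall [Rome arrived]]: functor tall : <e,<<e,<s,<s,s>>>,<t,s>>>, argument [Rome arrived] : e; result <<e,<s,<s,s>>>,<t,s>>.
[[tall [Rome arrived]] clever]: functor [tall [Rome arrived]] : <<e,<s,<s,s>>>,<t,s>>, argument clever : <e,<s,<s,s>>>; result <t,s>.
[[[tall [Rome arrived]] clever] every]: functor [[tall [Rome arrived]] clever] : <t,s>, argument every : t; result s.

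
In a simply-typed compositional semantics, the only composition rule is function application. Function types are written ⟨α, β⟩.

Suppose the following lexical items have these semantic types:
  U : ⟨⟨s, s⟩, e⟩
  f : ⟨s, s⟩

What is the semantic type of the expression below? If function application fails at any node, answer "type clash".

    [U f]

e

[U f] — U of type ⟨⟨s, s⟩, e⟩ combines with f of type ⟨s, s⟩: type e.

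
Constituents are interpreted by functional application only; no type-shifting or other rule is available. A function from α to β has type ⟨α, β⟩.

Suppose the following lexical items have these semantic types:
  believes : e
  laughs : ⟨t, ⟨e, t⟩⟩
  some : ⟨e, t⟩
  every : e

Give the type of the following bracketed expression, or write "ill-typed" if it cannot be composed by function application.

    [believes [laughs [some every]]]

[some every]: ⟨e, t⟩ applied to e yields t.
[laughs [some every]]: ⟨t, ⟨e, t⟩⟩ applied to t yields ⟨e, t⟩.
[believes [laughs [some every]]]: ⟨e, t⟩ applied to e yields t.

t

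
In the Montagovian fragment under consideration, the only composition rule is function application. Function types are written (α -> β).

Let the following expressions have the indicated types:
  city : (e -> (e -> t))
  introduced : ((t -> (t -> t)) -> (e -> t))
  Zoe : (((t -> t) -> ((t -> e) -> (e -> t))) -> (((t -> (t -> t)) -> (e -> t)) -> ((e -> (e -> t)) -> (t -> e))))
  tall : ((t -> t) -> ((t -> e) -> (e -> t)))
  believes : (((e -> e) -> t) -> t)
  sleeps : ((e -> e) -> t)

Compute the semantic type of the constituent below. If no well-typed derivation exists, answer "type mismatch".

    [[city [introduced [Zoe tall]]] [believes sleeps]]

[Zoe tall]: Zoe is (((t -> t) -> ((t -> e) -> (e -> t))) -> (((t -> (t -> t)) -> (e -> t)) -> ((e -> (e -> t)) -> (t -> e)))), tall is ((t -> t) -> ((t -> e) -> (e -> t))); result (((t -> (t -> t)) -> (e -> t)) -> ((e -> (e -> t)) -> (t -> e))).
[introduced [Zoe tall]]: [Zoe tall] is (((t -> (t -> t)) -> (e -> t)) -> ((e -> (e -> t)) -> (t -> e))), introduced is ((t -> (t -> t)) -> (e -> t)); result ((e -> (e -> t)) -> (t -> e)).
[city [introduced [Zoe tall]]]: [introduced [Zoe tall]] is ((e -> (e -> t)) -> (t -> e)), city is (e -> (e -> t)); result (t -> e).
[believes sleeps]: believes is (((e -> e) -> t) -> t), sleeps is ((e -> e) -> t); result t.
[[city [introduced [Zoe tall]]] [believes sleeps]]: [city [introduced [Zoe tall]]] is (t -> e), [believes sleeps] is t; result e.

e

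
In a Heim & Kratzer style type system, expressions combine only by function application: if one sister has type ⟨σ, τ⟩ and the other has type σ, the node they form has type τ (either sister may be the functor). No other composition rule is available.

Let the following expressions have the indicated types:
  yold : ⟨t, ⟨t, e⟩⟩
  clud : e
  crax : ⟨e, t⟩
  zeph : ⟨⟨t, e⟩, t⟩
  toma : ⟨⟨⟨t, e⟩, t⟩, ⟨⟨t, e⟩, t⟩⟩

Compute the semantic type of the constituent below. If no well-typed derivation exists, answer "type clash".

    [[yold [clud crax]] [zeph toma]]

t

[clud crax] — crax of type ⟨e, t⟩ combines with clud of type e: type t.
[yold [clud crax]] — yold of type ⟨t, ⟨t, e⟩⟩ combines with [clud crax] of type t: type ⟨t, e⟩.
[zeph toma] — toma of type ⟨⟨⟨t, e⟩, t⟩, ⟨⟨t, e⟩, t⟩⟩ combines with zeph of type ⟨⟨t, e⟩, t⟩: type ⟨⟨t, e⟩, t⟩.
[[yold [clud crax]] [zeph toma]] — [zeph toma] of type ⟨⟨t, e⟩, t⟩ combines with [yold [clud crax]] of type ⟨t, e⟩: type t.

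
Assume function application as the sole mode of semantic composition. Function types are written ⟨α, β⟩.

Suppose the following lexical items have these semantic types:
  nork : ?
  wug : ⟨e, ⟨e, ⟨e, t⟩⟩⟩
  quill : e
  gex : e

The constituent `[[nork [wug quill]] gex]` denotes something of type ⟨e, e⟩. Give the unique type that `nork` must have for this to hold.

At [[nork [wug quill]] gex] (required: ⟨e, e⟩): gex is e, which is not a function with range ⟨e, e⟩; hence [nork [wug quill]] is the functor — type ⟨e, ⟨e, e⟩⟩.
At [nork [wug quill]] (required: ⟨e, ⟨e, e⟩⟩): [wug quill] is ⟨e, ⟨e, t⟩⟩, which is not a function with range ⟨e, ⟨e, e⟩⟩; hence nork is the functor — type ⟨⟨e, ⟨e, t⟩⟩, ⟨e, ⟨e, e⟩⟩⟩.

⟨⟨e, ⟨e, t⟩⟩, ⟨e, ⟨e, e⟩⟩⟩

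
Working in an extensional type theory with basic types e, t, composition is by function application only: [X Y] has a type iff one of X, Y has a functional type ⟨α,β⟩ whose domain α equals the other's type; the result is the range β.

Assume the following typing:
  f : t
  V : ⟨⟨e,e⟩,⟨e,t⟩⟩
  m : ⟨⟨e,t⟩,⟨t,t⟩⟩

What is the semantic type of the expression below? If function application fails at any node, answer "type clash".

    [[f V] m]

[f V]: t and ⟨⟨e,e⟩,⟨e,t⟩⟩ cannot combine by function application — type clash.

type clash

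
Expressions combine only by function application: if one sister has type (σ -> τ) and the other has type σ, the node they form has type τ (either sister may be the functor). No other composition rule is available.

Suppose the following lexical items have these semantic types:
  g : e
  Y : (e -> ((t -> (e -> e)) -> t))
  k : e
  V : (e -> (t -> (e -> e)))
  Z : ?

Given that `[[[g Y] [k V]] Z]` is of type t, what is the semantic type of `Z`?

[[[g Y] [k V]] Z] is required to be t. [[g Y] [k V]] : t cannot yield t as functor, so Z : (t -> t).

(t -> t)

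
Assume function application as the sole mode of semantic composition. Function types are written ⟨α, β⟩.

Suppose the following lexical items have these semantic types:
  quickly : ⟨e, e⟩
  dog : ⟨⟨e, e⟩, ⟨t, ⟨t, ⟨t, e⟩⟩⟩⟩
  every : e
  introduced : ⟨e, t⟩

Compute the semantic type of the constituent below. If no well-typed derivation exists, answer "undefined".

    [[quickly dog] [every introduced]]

⟨t, ⟨t, e⟩⟩

[quickly dog]: functor dog : ⟨⟨e, e⟩, ⟨t, ⟨t, ⟨t, e⟩⟩⟩⟩, argument quickly : ⟨e, e⟩; result ⟨t, ⟨t, ⟨t, e⟩⟩⟩.
[every introduced]: functor introduced : ⟨e, t⟩, argument every : e; result t.
[[quickly dog] [every introduced]]: functor [quickly dog] : ⟨t, ⟨t, ⟨t, e⟩⟩⟩, argument [every introduced] : t; result ⟨t, ⟨t, e⟩⟩.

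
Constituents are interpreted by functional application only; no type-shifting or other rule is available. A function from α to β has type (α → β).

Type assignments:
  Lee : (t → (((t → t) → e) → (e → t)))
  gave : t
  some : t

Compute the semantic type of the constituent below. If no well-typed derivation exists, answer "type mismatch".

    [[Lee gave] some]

type mismatch

[Lee gave] — Lee of type (t → (((t → t) → e) → (e → t))) combines with gave of type t: type (((t → t) → e) → (e → t)).
At [[Lee gave] some]: neither (((t → t) → e) → (e → t)) nor t can take the other as argument; the node is ill-typed.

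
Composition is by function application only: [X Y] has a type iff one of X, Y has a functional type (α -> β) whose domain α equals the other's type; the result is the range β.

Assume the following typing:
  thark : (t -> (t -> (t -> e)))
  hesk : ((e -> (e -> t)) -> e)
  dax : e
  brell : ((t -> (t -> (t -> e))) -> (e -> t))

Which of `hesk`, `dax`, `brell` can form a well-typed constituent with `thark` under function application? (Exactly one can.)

hesk : ((e -> (e -> t)) -> e) — neither side's domain matches the other.
dax : e — neither side's domain matches the other.
brell — combines: brell : ((t -> (t -> (t -> e))) -> (e -> t)) takes thark : (t -> (t -> (t -> e))) as argument, giving (e -> t).

brell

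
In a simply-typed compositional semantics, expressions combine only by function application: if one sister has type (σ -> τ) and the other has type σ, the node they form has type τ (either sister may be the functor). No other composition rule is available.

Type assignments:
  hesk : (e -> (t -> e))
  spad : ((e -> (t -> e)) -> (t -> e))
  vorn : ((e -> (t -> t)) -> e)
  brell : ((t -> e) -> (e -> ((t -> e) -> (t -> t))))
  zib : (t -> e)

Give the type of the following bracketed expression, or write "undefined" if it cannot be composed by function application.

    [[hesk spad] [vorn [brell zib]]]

[hesk spad]: ((e -> (t -> e)) -> (t -> e)) applied to (e -> (t -> e)) yields (t -> e).
[brell zib]: ((t -> e) -> (e -> ((t -> e) -> (t -> t)))) applied to (t -> e) yields (e -> ((t -> e) -> (t -> t))).
[vorn [brell zib]]: ((e -> (t -> t)) -> e) with (e -> ((t -> e) -> (t -> t))) — neither is a function whose domain matches the other; composition fails here.

undefined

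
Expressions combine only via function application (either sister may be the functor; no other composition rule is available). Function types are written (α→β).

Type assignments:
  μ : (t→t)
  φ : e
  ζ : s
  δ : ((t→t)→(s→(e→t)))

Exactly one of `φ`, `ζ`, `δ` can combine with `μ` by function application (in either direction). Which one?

δ

φ : e — no; μ wants t, and φ wants nothing (atomic).
ζ : s — no; μ wants t, and ζ wants nothing (atomic).
δ — combines: δ : ((t→t)→(s→(e→t))) takes μ : (t→t) as argument, giving (s→(e→t)).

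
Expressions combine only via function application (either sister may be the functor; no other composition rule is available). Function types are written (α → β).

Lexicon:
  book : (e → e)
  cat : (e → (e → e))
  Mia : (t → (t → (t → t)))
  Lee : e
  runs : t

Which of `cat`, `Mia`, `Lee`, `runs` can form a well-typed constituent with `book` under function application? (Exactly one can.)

cat : (e → (e → e)) — no; book wants e, and cat wants e.
Mia : (t → (t → (t → t))) — no; book wants e, and Mia wants t.
Lee — combines: book : (e → e) takes Lee : e as argument, giving e.
runs : t — no; book wants e, and runs wants nothing (atomic).

Lee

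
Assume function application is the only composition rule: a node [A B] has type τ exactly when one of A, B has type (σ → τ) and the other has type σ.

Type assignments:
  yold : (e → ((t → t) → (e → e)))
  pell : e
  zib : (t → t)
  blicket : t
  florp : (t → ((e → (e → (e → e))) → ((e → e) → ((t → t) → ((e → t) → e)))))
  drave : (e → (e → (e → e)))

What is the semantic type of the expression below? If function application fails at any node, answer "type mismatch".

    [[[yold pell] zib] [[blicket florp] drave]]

((t → t) → ((e → t) → e))

[yold pell]: functor yold : (e → ((t → t) → (e → e))), argument pell : e; result ((t → t) → (e → e)).
[[yold pell] zib]: functor [yold pell] : ((t → t) → (e → e)), argument zib : (t → t); result (e → e).
[blicket florp]: functor florp : (t → ((e → (e → (e → e))) → ((e → e) → ((t → t) → ((e → t) → e))))), argument blicket : t; result ((e → (e → (e → e))) → ((e → e) → ((t → t) → ((e → t) → e)))).
[[blicket florp] drave]: functor [blicket florp] : ((e → (e → (e → e))) → ((e → e) → ((t → t) → ((e → t) → e)))), argument drave : (e → (e → (e → e))); result ((e → e) → ((t → t) → ((e → t) → e))).
[[[yold pell] zib] [[blicket florp] drave]]: functor [[blicket florp] drave] : ((e → e) → ((t → t) → ((e → t) → e))), argument [[yold pell] zib] : (e → e); result ((t → t) → ((e → t) → e)).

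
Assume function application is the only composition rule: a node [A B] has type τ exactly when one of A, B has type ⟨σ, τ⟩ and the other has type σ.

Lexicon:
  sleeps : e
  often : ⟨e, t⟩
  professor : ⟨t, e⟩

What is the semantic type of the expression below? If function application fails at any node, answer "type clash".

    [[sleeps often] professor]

At [sleeps often], often : ⟨e, t⟩ takes sleeps : e, giving t.
At [[sleeps often] professor], professor : ⟨t, e⟩ takes [sleeps often] : t, giving e.

e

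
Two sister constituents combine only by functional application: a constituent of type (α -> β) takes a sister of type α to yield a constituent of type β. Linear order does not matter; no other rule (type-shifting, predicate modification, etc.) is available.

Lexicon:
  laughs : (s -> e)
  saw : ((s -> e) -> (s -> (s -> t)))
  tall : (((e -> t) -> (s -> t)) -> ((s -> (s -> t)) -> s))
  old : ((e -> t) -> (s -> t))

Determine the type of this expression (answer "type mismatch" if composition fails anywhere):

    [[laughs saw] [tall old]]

[laughs saw]: saw is ((s -> e) -> (s -> (s -> t))), laughs is (s -> e); result (s -> (s -> t)).
[tall old]: tall is (((e -> t) -> (s -> t)) -> ((s -> (s -> t)) -> s)), old is ((e -> t) -> (s -> t)); result ((s -> (s -> t)) -> s).
[[laughs saw] [tall old]]: [tall old] is ((s -> (s -> t)) -> s), [laughs saw] is (s -> (s -> t)); result s.

s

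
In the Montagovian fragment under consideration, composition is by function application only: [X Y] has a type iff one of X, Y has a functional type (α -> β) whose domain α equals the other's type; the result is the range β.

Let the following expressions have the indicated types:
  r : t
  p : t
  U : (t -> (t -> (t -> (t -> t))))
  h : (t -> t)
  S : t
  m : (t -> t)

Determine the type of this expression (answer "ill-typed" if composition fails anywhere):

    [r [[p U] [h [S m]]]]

(t -> t)

At [p U], U : (t -> (t -> (t -> (t -> t)))) takes p : t, giving (t -> (t -> (t -> t))).
At [S m], m : (t -> t) takes S : t, giving t.
At [h [S m]], h : (t -> t) takes [S m] : t, giving t.
At [[p U] [h [S m]]], [p U] : (t -> (t -> (t -> t))) takes [h [S m]] : t, giving (t -> (t -> t)).
At [r [[p U] [h [S m]]]], [[p U] [h [S m]]] : (t -> (t -> t)) takes r : t, giving (t -> t).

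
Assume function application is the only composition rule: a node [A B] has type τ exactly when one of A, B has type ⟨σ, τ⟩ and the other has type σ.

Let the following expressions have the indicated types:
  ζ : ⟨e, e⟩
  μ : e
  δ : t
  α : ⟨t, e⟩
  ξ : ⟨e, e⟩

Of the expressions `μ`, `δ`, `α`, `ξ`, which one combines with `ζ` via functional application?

μ — combines: ζ : ⟨e, e⟩ takes μ : e as argument, giving e.
δ : t — neither side's domain matches the other.
α : ⟨t, e⟩ — neither side's domain matches the other.
ξ : ⟨e, e⟩ — neither side's domain matches the other.

μ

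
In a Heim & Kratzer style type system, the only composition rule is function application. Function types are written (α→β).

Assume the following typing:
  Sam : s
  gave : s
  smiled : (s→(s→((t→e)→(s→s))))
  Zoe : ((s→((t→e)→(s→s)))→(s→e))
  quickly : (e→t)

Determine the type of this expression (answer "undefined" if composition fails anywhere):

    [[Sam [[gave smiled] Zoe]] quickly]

At [gave smiled], smiled : (s→(s→((t→e)→(s→s)))) takes gave : s, giving (s→((t→e)→(s→s))).
At [[gave smiled] Zoe], Zoe : ((s→((t→e)→(s→s)))→(s→e)) takes [gave smiled] : (s→((t→e)→(s→s))), giving (s→e).
At [Sam [[gave smiled] Zoe]], [[gave smiled] Zoe] : (s→e) takes Sam : s, giving e.
At [[Sam [[gave smiled] Zoe]] quickly], quickly : (e→t) takes [Sam [[gave smiled] Zoe]] : e, giving t.

t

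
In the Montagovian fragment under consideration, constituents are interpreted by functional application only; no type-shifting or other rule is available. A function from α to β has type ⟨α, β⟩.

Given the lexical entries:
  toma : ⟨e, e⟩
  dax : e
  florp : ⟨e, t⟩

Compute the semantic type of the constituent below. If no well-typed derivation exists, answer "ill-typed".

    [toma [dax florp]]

[dax florp]: functor florp : ⟨e, t⟩, argument dax : e; result t.
[toma [dax florp]]: ⟨e, e⟩ and t cannot combine by function application — type clash.

ill-typed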